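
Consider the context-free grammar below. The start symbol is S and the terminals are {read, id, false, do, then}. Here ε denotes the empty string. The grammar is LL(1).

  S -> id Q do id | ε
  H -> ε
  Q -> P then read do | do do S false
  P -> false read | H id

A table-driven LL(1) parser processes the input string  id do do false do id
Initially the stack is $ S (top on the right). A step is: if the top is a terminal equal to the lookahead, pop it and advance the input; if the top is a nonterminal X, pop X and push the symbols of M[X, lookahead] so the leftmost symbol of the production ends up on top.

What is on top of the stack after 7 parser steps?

do

step 1: stack=$ S  input=id do do false do id $  — expand S -> id Q do id
step 2: stack=$ id do Q id  input=id do do false do id $  — match id
step 3: stack=$ id do Q  input=do do false do id $  — expand Q -> do do S false
step 4: stack=$ id do false S do do  input=do do false do id $  — match do
step 5: stack=$ id do false S do  input=do false do id $  — match do
step 6: stack=$ id do false S  input=false do id $  — expand S -> ε
step 7: stack=$ id do false  input=false do id $  — match false
Stack after step 7: $ id do (top = do).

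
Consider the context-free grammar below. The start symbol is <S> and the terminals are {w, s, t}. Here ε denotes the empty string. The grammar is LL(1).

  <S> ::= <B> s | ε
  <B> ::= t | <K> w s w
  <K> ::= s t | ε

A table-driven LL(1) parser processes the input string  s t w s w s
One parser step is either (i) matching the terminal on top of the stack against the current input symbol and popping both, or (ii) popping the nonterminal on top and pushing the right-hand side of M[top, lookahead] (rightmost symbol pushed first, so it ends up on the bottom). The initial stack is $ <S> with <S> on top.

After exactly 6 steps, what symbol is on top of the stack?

     Stack          Input          Action
  1  $ <S>          s t w s w s $  expand <S> ::= <B> s
  2  $ s <B>        s t w s w s $  expand <B> ::= <K> w s w
  3  $ s w s w <K>  s t w s w s $  expand <K> ::= s t
  4  $ s w s w t s  s t w s w s $  match s
  5  $ s w s w t    t w s w s $    match t
  6  $ s w s w      w s w s $      match w
Stack after step 6: $ s w s (top = s).

s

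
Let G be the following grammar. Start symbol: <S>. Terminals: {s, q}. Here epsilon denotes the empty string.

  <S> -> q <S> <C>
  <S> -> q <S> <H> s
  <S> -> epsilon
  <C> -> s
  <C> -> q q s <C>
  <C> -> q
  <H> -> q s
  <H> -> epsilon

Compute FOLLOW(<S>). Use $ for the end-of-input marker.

{$, q, s}

FIRST(<S>) = {epsilon, q}
FIRST(<C>) = {q, s}
FIRST(<H>) = {epsilon, q}
FOLLOW(<S>) includes $ since <S> is the start symbol.
FOLLOW(<S>): in <S>->q <S> <C>, <S> is followed by <C> with FIRST {q, s}; in <S>->q <S> <H> s, <S> is followed by <H> s with FIRST {q, s}. Thus FOLLOW(<S>) = {$, q, s}.
FOLLOW(<C>): in <S>->q <S> <C>, the suffix after <C> is empty, so FOLLOW(<C>) ⊇ FOLLOW(<S>) = {$, q, s}; in <C>->q q s <C>, the suffix after <C> is empty (adds nothing new). Thus FOLLOW(<C>) = {$, q, s}.
FOLLOW(<H>): in <S>->q <S> <H> s, <H> is followed by s with FIRST {s}. Thus FOLLOW(<H>) = {s}.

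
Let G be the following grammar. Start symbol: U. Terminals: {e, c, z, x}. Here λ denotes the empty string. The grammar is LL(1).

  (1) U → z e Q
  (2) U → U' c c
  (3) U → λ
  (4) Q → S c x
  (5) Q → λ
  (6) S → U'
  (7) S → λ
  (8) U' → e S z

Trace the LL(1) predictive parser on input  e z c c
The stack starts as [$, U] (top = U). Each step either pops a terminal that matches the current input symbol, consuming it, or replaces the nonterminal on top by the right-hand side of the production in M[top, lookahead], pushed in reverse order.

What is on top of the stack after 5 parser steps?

step 1: stack=$ U  input=e z c c $  — expand U → U' c c
step 2: stack=$ c c U'  input=e z c c $  — expand U' → e S z
step 3: stack=$ c c z S e  input=e z c c $  — match e
step 4: stack=$ c c z S  input=z c c $  — expand S → λ
step 5: stack=$ c c z  input=z c c $  — match z
Stack after step 5: $ c c (top = c).

c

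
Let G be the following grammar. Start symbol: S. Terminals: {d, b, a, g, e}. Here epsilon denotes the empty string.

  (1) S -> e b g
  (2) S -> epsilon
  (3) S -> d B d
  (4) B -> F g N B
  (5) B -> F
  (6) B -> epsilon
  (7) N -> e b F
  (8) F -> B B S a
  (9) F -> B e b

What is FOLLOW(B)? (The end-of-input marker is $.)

FIRST(S): from S->e b g we get {e}; from S->epsilon we get {epsilon}; from S->d B d we get {d}. So FIRST(S) = {epsilon, d, e}.
FIRST(N): from N->e b F we get {e}. So FIRST(N) = {e}.
FIRST(B): from B->F g N B we get {a, d, e}; from B->F we get {a, d, e}; from B->epsilon we get {epsilon}. So FIRST(B) = {epsilon, a, d, e}.
FIRST(F): from F->B B S a we get {a, d, e}; from F->B e b we get {a, d, e}. So FIRST(F) = {a, d, e}.
FOLLOW(S) includes $ since S is the start symbol.
FOLLOW(S): in F->B B S a, S is followed by a with FIRST {a}. Thus FOLLOW(S) = {$, a}.
FOLLOW(B): in S->d B d, B is followed by d with FIRST {d}; in B->F g N B, the suffix after B is empty (adds nothing new); in F->B B S a (occurrence 1), B is followed by B S a with FIRST {a, d, e}; in F->B B S a (occurrence 2), B is followed by S a with FIRST {a, d, e}; in F->B e b, B is followed by e b with FIRST {e}. Thus FOLLOW(B) = {a, d, e}.
FOLLOW(N): in B->F g N B, N is followed by B with FIRST {epsilon, a, d, e}; in B->F g N B, the suffix after N is nullable, so FOLLOW(N) ⊇ FOLLOW(B) = {a, d, e}. Thus FOLLOW(N) = {a, d, e}.
FOLLOW(F): in B->F g N B, F is followed by g N B with FIRST {g}; in B->F, the suffix after F is empty, so FOLLOW(F) ⊇ FOLLOW(B) = {a, d, e}; in N->e b F, the suffix after F is empty, so FOLLOW(F) ⊇ FOLLOW(N) = {a, d, e}. Thus FOLLOW(F) = {a, d, e, g}.

{a, d, e}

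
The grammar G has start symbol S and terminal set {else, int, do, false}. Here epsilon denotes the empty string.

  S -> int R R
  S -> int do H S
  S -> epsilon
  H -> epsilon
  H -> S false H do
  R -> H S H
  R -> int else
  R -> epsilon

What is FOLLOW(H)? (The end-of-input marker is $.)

{$, do, false, int}

FIRST(S) = {epsilon, int}
FIRST(H) = {epsilon, false, int}  (via S false H do)
FIRST(R) = {epsilon, false, int}  (via H S H)
FOLLOW(S) includes $ since S is the start symbol.
FOLLOW(S): in S->int do H S, the suffix after S is empty (adds nothing new); in H->S false H do, S is followed by false H do with FIRST {false}; in R->H S H, S is followed by H with FIRST {epsilon, false, int}; in R->H S H, the suffix after S is nullable, so FOLLOW(S) ⊇ FOLLOW(R) = {$, false, int}. Thus FOLLOW(S) = {$, false, int}.
FOLLOW(R): in S->int R R (occurrence 1), R is followed by R with FIRST {epsilon, false, int}; in S->int R R (occurrence 1), the suffix after R is nullable, so FOLLOW(R) ⊇ FOLLOW(S) = {$, false, int}; in S->int R R (occurrence 2), the suffix after R is empty, so FOLLOW(R) ⊇ FOLLOW(S) = {$, false, int}. Thus FOLLOW(R) = {$, false, int}.
FOLLOW(H): in S->int do H S, H is followed by S with FIRST {epsilon, int}; in S->int do H S, the suffix after H is nullable, so FOLLOW(H) ⊇ FOLLOW(S) = {$, false, int}; in H->S false H do, H is followed by do with FIRST {do}; in R->H S H (occurrence 1), H is followed by S H with FIRST {epsilon, false, int}; in R->H S H (occurrence 1), the suffix after H is nullable, so FOLLOW(H) ⊇ FOLLOW(R) = {$, false, int}; in R->H S H (occurrence 2), the suffix after H is empty, so FOLLOW(H) ⊇ FOLLOW(R) = {$, false, int}. Thus FOLLOW(H) = {$, do, false, int}.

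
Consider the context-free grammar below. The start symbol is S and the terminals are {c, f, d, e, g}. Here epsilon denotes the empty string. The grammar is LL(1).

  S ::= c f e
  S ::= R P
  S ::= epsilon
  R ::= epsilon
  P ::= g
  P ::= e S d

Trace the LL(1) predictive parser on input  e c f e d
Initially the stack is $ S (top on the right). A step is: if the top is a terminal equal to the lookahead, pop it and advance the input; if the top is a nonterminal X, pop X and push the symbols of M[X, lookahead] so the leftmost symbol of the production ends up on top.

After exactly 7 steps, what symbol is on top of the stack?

step 1: stack=$ S  input=e c f e d $  — expand S ::= R P
step 2: stack=$ P R  input=e c f e d $  — expand R ::= epsilon
step 3: stack=$ P  input=e c f e d $  — expand P ::= e S d
step 4: stack=$ d S e  input=e c f e d $  — match e
step 5: stack=$ d S  input=c f e d $  — expand S ::= c f e
step 6: stack=$ d e f c  input=c f e d $  — match c
step 7: stack=$ d e f  input=f e d $  — match f
Stack after step 7: $ d e (top = e).

e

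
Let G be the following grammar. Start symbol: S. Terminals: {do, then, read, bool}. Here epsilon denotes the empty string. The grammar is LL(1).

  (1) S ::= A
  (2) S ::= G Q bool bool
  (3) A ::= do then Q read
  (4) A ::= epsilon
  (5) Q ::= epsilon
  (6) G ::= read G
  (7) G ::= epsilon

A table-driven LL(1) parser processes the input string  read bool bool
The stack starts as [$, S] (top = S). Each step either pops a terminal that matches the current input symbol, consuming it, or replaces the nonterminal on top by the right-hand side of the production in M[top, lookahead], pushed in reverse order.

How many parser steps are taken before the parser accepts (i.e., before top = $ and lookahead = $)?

step 1: stack=$ S  input=read bool bool $  — expand S ::= G Q bool bool
step 2: stack=$ bool bool Q G  input=read bool bool $  — expand G ::= read G
step 3: stack=$ bool bool Q G read  input=read bool bool $  — match read
step 4: stack=$ bool bool Q G  input=bool bool $  — expand G ::= epsilon
step 5: stack=$ bool bool Q  input=bool bool $  — expand Q ::= epsilon
step 6: stack=$ bool bool  input=bool bool $  — match bool
step 7: stack=$ bool  input=bool $  — match bool
Accept reached after 7 steps.

7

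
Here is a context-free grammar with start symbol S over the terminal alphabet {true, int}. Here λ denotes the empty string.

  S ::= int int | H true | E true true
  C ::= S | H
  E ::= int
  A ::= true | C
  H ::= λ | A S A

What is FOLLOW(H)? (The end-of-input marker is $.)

{int, true}

FIRST(E): from E::=int we get {int}. So FIRST(E) = {int}.
FIRST(S): from S::=int int we get {int}; from S::=H true we get {int, true}; from S::=E true true we get {int}. So FIRST(S) = {int, true}.
FIRST(C): from C::=S we get {int, true}; from C::=H we get {λ, int, true}. So FIRST(C) = {λ, int, true}.
FIRST(A): from A::=true we get {true}; from A::=C we get {λ, int, true}. So FIRST(A) = {λ, int, true}.
FIRST(H): from H::=λ we get {λ}; from H::=A S A we get {int, true}. So FIRST(H) = {λ, int, true}.
FOLLOW(S) includes $ since S is the start symbol.
FOLLOW(E): in S::=E true true, E is followed by true true with FIRST {true}. Thus FOLLOW(E) = {true}.
FOLLOW(S): in C::=S, the suffix after S is empty, so FOLLOW(S) ⊇ FOLLOW(C) = {int, true}; in H::=A S A, S is followed by A with FIRST {λ, int, true}; in H::=A S A, the suffix after S is nullable, so FOLLOW(S) ⊇ FOLLOW(H) = {int, true}. Thus FOLLOW(S) = {$, int, true}.
FOLLOW(C): in A::=C, the suffix after C is empty, so FOLLOW(C) ⊇ FOLLOW(A) = {int, true}. Thus FOLLOW(C) = {int, true}.
FOLLOW(H): in S::=H true, H is followed by true with FIRST {true}; in C::=H, the suffix after H is empty, so FOLLOW(H) ⊇ FOLLOW(C) = {int, true}. Thus FOLLOW(H) = {int, true}.
FOLLOW(A): in H::=A S A (occurrence 1), A is followed by S A with FIRST {int, true}; in H::=A S A (occurrence 2), the suffix after A is empty, so FOLLOW(A) ⊇ FOLLOW(H) = {int, true}. Thus FOLLOW(A) = {int, true}.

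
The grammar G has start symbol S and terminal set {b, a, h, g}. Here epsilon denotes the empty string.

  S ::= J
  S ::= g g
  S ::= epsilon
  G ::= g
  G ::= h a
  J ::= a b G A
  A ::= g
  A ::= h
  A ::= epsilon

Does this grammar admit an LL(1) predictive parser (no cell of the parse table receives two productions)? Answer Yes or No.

Yes

FIRST(S) = {epsilon, a, g}
FIRST(G) = {g, h}
FIRST(J) = {a}
FIRST(A) = {epsilon, g, h}
FOLLOW(S) = {$}
FOLLOW(G) = {$, g, h}
FOLLOW(J) = {$}
FOLLOW(A) = {$}
Each cell of M receives at most one production.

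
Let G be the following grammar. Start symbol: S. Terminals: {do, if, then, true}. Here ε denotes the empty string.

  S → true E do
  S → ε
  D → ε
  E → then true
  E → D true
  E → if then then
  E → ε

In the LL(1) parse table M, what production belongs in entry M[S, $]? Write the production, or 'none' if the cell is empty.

FIRST(S) = {ε, true}
FIRST(D) = {ε}
FIRST(E) = {ε, if, then, true}  (via D true)
FOLLOW(S) includes $ since S is the start symbol.
FOLLOW(S): S appears on no right-hand side. Thus FOLLOW(S) = {$}.
For S → true E do: FIRST(true E do) = {true}, so it goes in M[S, t] for t ∈ {true}.
For S → ε: FIRST(ε) = {ε}, so it goes in M[S, t] for t ∈ {}; since ε ∈ FIRST, also for every t ∈ FOLLOW(S) = {$}.

S → ε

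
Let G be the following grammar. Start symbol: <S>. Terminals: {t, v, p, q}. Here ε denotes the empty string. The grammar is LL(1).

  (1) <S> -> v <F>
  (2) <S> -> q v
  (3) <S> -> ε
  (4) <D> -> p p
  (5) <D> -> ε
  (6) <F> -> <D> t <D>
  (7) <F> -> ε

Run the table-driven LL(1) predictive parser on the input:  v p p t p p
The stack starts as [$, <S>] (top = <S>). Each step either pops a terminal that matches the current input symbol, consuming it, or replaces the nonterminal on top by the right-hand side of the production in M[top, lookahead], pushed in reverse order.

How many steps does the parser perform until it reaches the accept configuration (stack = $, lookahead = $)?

step 1: stack=$ <S>  input=v p p t p p $  — expand <S> -> v <F>
step 2: stack=$ <F> v  input=v p p t p p $  — match v
step 3: stack=$ <F>  input=p p t p p $  — expand <F> -> <D> t <D>
step 4: stack=$ <D> t <D>  input=p p t p p $  — expand <D> -> p p
step 5: stack=$ <D> t p p  input=p p t p p $  — match p
step 6: stack=$ <D> t p  input=p t p p $  — match p
step 7: stack=$ <D> t  input=t p p $  — match t
step 8: stack=$ <D>  input=p p $  — expand <D> -> p p
step 9: stack=$ p p  input=p p $  — match p
step 10: stack=$ p  input=p $  — match p
Accept reached after 10 steps.

10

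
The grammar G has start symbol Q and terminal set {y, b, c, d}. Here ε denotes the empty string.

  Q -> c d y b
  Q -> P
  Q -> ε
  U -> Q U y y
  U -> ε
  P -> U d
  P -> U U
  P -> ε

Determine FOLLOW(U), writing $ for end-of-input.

FIRST(Q): from Q->c d y b we get {c}; from Q->P we get {ε, c, d, y}; from Q->ε we get {ε}. So FIRST(Q) = {ε, c, d, y}.
FIRST(U): from U->Q U y y we get {c, d, y}; from U->ε we get {ε}. So FIRST(U) = {ε, c, d, y}.
FIRST(P): from P->U d we get {c, d, y}; from P->U U we get {ε, c, d, y}; from P->ε we get {ε}. So FIRST(P) = {ε, c, d, y}.
FOLLOW(Q) includes $ since Q is the start symbol.
FOLLOW(Q): in U->Q U y y, Q is followed by U y y with FIRST {c, d, y}. Thus FOLLOW(Q) = {$, c, d, y}.
FOLLOW(P): in Q->P, the suffix after P is empty, so FOLLOW(P) ⊇ FOLLOW(Q) = {$, c, d, y}. Thus FOLLOW(P) = {$, c, d, y}.
FOLLOW(U): in U->Q U y y, U is followed by y y with FIRST {y}; in P->U d, U is followed by d with FIRST {d}; in P->U U (occurrence 1), U is followed by U with FIRST {ε, c, d, y}; in P->U U (occurrence 1), the suffix after U is nullable, so FOLLOW(U) ⊇ FOLLOW(P) = {$, c, d, y}; in P->U U (occurrence 2), the suffix after U is empty, so FOLLOW(U) ⊇ FOLLOW(P) = {$, c, d, y}. Thus FOLLOW(U) = {$, c, d, y}.

{$, c, d, y}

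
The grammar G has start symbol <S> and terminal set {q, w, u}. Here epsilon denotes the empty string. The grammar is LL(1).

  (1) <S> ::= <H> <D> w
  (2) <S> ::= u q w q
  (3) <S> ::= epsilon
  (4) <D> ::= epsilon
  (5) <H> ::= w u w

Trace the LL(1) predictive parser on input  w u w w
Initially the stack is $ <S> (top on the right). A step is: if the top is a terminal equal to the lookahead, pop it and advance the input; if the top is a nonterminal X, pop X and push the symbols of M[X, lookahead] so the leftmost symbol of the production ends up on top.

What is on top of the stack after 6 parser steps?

     Stack          Input      Action
  1  $ <S>          w u w w $  expand <S> ::= <H> <D> w
  2  $ w <D> <H>    w u w w $  expand <H> ::= w u w
  3  $ w <D> w u w  w u w w $  match w
  4  $ w <D> w u    u w w $    match u
  5  $ w <D> w      w w $      match w
  6  $ w <D>        w $        expand <D> ::= epsilon
Stack after step 6: $ w (top = w).

w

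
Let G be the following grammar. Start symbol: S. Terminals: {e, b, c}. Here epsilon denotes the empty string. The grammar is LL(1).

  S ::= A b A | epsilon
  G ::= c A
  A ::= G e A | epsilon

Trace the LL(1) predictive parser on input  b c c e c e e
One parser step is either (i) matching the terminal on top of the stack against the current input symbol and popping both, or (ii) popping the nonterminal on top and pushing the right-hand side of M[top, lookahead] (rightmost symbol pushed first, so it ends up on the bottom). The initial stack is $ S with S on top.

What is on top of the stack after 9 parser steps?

A

     Stack          Input            Action
  1  $ S            b c c e c e e $  expand S ::= A b A
  2  $ A b A        b c c e c e e $  expand A ::= epsilon
  3  $ A b          b c c e c e e $  match b
  4  $ A            c c e c e e $    expand A ::= G e A
  5  $ A e G        c c e c e e $    expand G ::= c A
  6  $ A e A c      c c e c e e $    match c
  7  $ A e A        c e c e e $      expand A ::= G e A
  8  $ A e A e G    c e c e e $      expand G ::= c A
  9  $ A e A e A c  c e c e e $      match c
Stack after step 9: $ A e A e A (top = A).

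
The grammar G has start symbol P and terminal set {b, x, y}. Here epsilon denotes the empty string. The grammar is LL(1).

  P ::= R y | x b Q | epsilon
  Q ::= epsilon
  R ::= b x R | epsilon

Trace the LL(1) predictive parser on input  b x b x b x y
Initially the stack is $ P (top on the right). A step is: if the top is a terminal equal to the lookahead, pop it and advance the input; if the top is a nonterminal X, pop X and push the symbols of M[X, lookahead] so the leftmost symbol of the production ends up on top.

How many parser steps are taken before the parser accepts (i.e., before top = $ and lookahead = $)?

12

      Stack      Input            Action
   1  $ P        b x b x b x y $  expand P ::= R y
   2  $ y R      b x b x b x y $  expand R ::= b x R
   3  $ y R x b  b x b x b x y $  match b
   4  $ y R x    x b x b x y $    match x
   5  $ y R      b x b x y $      expand R ::= b x R
   6  $ y R x b  b x b x y $      match b
   7  $ y R x    x b x y $        match x
   8  $ y R      b x y $          expand R ::= b x R
   9  $ y R x b  b x y $          match b
  10  $ y R x    x y $            match x
  11  $ y R      y $              expand R ::= epsilon
  12  $ y        y $              match y
Accept reached after 12 steps.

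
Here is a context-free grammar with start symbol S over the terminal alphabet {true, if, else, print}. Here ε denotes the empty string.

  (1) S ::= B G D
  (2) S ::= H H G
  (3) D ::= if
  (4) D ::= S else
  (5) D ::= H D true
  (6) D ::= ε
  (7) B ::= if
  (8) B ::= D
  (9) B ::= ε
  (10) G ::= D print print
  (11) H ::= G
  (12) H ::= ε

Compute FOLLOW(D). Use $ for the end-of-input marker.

FIRST(S) = {if, print, true}  (via B G D, H H G)
FIRST(D) = {ε, if, print, true}  (via S else, H D true)
FIRST(B) = {ε, if, print, true}  (via D)
FIRST(G) = {if, print, true}  (via D print print)
FIRST(H) = {ε, if, print, true}  (via G)
FOLLOW(S) includes $ since S is the start symbol.
FOLLOW(S): in D::=S else, S is followed by else with FIRST {else}. Thus FOLLOW(S) = {$, else}.
FOLLOW(B): in S::=B G D, B is followed by G D with FIRST {if, print, true}. Thus FOLLOW(B) = {if, print, true}.
FOLLOW(D): in S::=B G D, the suffix after D is empty, so FOLLOW(D) ⊇ FOLLOW(S) = {$, else}; in D::=H D true, D is followed by true with FIRST {true}; in B::=D, the suffix after D is empty, so FOLLOW(D) ⊇ FOLLOW(B) = {if, print, true}; in G::=D print print, D is followed by print print with FIRST {print}. Thus FOLLOW(D) = {$, else, if, print, true}.
FOLLOW(H): in S::=H H G (occurrence 1), H is followed by H G with FIRST {if, print, true}; in S::=H H G (occurrence 2), H is followed by G with FIRST {if, print, true}; in D::=H D true, H is followed by D true with FIRST {if, print, true}. Thus FOLLOW(H) = {if, print, true}.
FOLLOW(G): in S::=B G D, G is followed by D with FIRST {ε, if, print, true}; in S::=B G D, the suffix after G is nullable, so FOLLOW(G) ⊇ FOLLOW(S) = {$, else}; in S::=H H G, the suffix after G is empty, so FOLLOW(G) ⊇ FOLLOW(S) = {$, else}; in H::=G, the suffix after G is empty, so FOLLOW(G) ⊇ FOLLOW(H) = {if, print, true}. Thus FOLLOW(G) = {$, else, if, print, true}.

{$, else, if, print, true}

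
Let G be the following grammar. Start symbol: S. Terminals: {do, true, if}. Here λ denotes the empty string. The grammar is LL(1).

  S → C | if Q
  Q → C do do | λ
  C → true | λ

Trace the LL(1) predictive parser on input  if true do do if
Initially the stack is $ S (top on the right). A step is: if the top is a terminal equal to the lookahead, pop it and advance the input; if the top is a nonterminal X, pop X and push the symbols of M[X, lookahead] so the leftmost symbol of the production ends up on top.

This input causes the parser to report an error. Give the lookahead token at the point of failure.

step 1: stack=$ S  input=if true do do if $  — expand S → if Q
step 2: stack=$ Q if  input=if true do do if $  — match if
step 3: stack=$ Q  input=true do do if $  — expand Q → C do do
step 4: stack=$ do do C  input=true do do if $  — expand C → true
step 5: stack=$ do do true  input=true do do if $  — match true
step 6: stack=$ do do  input=do do if $  — match do
step 7: stack=$ do  input=do if $  — match do
step 8: stack=$  input=if $  — error: stack empty but input remains

if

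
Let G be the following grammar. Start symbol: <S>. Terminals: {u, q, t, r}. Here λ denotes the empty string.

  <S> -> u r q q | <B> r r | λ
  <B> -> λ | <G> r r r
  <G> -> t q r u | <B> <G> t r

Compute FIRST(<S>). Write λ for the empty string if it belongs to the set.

FIRST(<S>) = {λ, r, t, u}  (via <B> r r)
FIRST(<B>) = {λ, t}  (via <G> r r r)
FIRST(<G>) = {t}  (via <B> <G> t r)

{λ, r, t, u}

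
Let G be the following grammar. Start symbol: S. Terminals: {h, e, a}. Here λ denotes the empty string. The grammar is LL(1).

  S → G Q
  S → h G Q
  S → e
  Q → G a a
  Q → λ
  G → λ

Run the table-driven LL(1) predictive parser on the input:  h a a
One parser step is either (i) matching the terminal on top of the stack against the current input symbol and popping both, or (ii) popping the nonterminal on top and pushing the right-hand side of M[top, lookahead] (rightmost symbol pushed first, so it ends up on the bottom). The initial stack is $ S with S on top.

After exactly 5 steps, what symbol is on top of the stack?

step 1: stack=$ S  input=h a a $  — expand S → h G Q
step 2: stack=$ Q G h  input=h a a $  — match h
step 3: stack=$ Q G  input=a a $  — expand G → λ
step 4: stack=$ Q  input=a a $  — expand Q → G a a
step 5: stack=$ a a G  input=a a $  — expand G → λ
Stack after step 5: $ a a (top = a).

a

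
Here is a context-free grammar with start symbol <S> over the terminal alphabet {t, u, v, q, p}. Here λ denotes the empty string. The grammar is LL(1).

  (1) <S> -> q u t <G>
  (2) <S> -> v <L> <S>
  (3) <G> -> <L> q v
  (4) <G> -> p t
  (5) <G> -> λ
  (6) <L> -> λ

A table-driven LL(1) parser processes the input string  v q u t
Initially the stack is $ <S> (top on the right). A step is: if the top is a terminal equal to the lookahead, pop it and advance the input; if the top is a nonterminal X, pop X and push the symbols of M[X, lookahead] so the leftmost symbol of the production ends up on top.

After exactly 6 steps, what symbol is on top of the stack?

t

     Stack        Input      Action
  1  $ <S>        v q u t $  expand <S> -> v <L> <S>
  2  $ <S> <L> v  v q u t $  match v
  3  $ <S> <L>    q u t $    expand <L> -> λ
  4  $ <S>        q u t $    expand <S> -> q u t <G>
  5  $ <G> t u q  q u t $    match q
  6  $ <G> t u    u t $      match u
Stack after step 6: $ <G> t (top = t).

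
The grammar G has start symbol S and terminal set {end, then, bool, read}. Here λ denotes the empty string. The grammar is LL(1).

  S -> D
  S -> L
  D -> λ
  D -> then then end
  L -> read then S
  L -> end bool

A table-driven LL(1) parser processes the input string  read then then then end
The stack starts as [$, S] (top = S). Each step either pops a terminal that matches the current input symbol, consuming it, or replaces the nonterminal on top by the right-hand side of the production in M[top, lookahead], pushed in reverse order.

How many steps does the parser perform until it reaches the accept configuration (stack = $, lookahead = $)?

     Stack            Input                      Action
  1  $ S              read then then then end $  expand S -> L
  2  $ L              read then then then end $  expand L -> read then S
  3  $ S then read    read then then then end $  match read
  4  $ S then         then then then end $       match then
  5  $ S              then then end $            expand S -> D
  6  $ D              then then end $            expand D -> then then end
  7  $ end then then  then then end $            match then
  8  $ end then       then end $                 match then
  9  $ end            end $                      match end
Accept reached after 9 steps.

9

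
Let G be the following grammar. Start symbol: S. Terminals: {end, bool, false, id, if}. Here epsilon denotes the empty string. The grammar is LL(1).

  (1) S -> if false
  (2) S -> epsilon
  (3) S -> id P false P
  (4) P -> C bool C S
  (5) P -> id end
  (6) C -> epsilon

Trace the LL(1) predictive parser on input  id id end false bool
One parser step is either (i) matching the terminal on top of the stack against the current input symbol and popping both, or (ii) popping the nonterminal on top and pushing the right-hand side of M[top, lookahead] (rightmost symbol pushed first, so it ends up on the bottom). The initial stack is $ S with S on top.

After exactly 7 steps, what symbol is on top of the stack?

C

     Stack             Input                   Action
  1  $ S               id id end false bool $  expand S -> id P false P
  2  $ P false P id    id id end false bool $  match id
  3  $ P false P       id end false bool $     expand P -> id end
  4  $ P false end id  id end false bool $     match id
  5  $ P false end     end false bool $        match end
  6  $ P false         false bool $            match false
  7  $ P               bool $                  expand P -> C bool C S
Stack after step 7: $ S C bool C (top = C).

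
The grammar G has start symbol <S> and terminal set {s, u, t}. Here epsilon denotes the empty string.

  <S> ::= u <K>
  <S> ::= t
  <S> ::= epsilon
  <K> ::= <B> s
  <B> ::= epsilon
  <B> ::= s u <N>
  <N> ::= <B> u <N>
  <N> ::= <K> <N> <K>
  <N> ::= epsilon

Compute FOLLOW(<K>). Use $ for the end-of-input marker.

FIRST(<S>): from <S>::=u <K> we get {u}; from <S>::=t we get {t}; from <S>::=epsilon we get {epsilon}. So FIRST(<S>) = {epsilon, t, u}.
FIRST(<B>): from <B>::=epsilon we get {epsilon}; from <B>::=s u <N> we get {s}. So FIRST(<B>) = {epsilon, s}.
FIRST(<K>): from <K>::=<B> s we get {s}. So FIRST(<K>) = {s}.
FIRST(<N>): from <N>::=<B> u <N> we get {s, u}; from <N>::=<K> <N> <K> we get {s}; from <N>::=epsilon we get {epsilon}. So FIRST(<N>) = {epsilon, s, u}.
FOLLOW(<S>) includes $ since <S> is the start symbol.
FOLLOW(<S>): <S> appears on no right-hand side. Thus FOLLOW(<S>) = {$}.
FOLLOW(<B>): in <K>::=<B> s, <B> is followed by s with FIRST {s}; in <N>::=<B> u <N>, <B> is followed by u <N> with FIRST {u}. Thus FOLLOW(<B>) = {s, u}.
FOLLOW(<N>): in <B>::=s u <N>, the suffix after <N> is empty, so FOLLOW(<N>) ⊇ FOLLOW(<B>) = {s, u}; in <N>::=<B> u <N>, the suffix after <N> is empty (adds nothing new); in <N>::=<K> <N> <K>, <N> is followed by <K> with FIRST {s}. Thus FOLLOW(<N>) = {s, u}.
FOLLOW(<K>): in <S>::=u <K>, the suffix after <K> is empty, so FOLLOW(<K>) ⊇ FOLLOW(<S>) = {$}; in <N>::=<K> <N> <K> (occurrence 1), <K> is followed by <N> <K> with FIRST {s, u}; in <N>::=<K> <N> <K> (occurrence 2), the suffix after <K> is empty, so FOLLOW(<K>) ⊇ FOLLOW(<N>) = {s, u}. Thus FOLLOW(<K>) = {$, s, u}.

{$, s, u}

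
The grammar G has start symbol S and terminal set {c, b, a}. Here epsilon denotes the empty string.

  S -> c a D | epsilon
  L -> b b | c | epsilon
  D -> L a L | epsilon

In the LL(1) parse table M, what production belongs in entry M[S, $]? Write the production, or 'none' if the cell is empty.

S -> epsilon

FIRST(S) = {epsilon, c}
FIRST(L) = {epsilon, b, c}
FIRST(D) = {epsilon, a, b, c}  (via L a L)
FOLLOW(S) includes $ since S is the start symbol.
FOLLOW(S): S appears on no right-hand side. Thus FOLLOW(S) = {$}.
For S -> c a D: FIRST(c a D) = {c}, so it goes in M[S, t] for t ∈ {c}.
For S -> epsilon: FIRST(epsilon) = {epsilon}, so it goes in M[S, t] for t ∈ {}; since epsilon ∈ FIRST, also for every t ∈ FOLLOW(S) = {$}.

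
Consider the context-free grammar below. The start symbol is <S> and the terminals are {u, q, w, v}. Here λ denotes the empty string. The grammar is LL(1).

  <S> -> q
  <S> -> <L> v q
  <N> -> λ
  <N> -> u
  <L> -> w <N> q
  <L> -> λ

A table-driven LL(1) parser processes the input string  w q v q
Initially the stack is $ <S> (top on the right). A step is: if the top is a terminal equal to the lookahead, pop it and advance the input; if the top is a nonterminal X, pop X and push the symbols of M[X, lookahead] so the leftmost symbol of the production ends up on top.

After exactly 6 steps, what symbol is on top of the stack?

q

     Stack          Input      Action
  1  $ <S>          w q v q $  expand <S> -> <L> v q
  2  $ q v <L>      w q v q $  expand <L> -> w <N> q
  3  $ q v q <N> w  w q v q $  match w
  4  $ q v q <N>    q v q $    expand <N> -> λ
  5  $ q v q        q v q $    match q
  6  $ q v          v q $      match v
Stack after step 6: $ q (top = q).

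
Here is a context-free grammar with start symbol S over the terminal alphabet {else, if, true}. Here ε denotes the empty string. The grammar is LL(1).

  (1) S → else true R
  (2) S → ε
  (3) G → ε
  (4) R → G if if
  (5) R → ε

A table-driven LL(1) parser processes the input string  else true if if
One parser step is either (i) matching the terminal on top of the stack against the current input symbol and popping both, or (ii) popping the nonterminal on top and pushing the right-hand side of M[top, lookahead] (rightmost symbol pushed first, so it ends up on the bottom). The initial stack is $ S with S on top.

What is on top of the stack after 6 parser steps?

     Stack          Input              Action
  1  $ S            else true if if $  expand S → else true R
  2  $ R true else  else true if if $  match else
  3  $ R true       true if if $       match true
  4  $ R            if if $            expand R → G if if
  5  $ if if G      if if $            expand G → ε
  6  $ if if        if if $            match if
Stack after step 6: $ if (top = if).

if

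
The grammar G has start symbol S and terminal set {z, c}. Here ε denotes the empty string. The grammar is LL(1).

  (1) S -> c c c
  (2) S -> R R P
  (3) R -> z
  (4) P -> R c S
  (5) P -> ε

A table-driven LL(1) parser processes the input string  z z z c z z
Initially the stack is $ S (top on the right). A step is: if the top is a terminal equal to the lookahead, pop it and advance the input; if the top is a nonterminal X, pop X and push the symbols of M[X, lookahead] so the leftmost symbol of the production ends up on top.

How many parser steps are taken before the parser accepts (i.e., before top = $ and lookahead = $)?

      Stack    Input          Action
   1  $ S      z z z c z z $  expand S -> R R P
   2  $ P R R  z z z c z z $  expand R -> z
   3  $ P R z  z z z c z z $  match z
   4  $ P R    z z c z z $    expand R -> z
   5  $ P z    z z c z z $    match z
   6  $ P      z c z z $      expand P -> R c S
   7  $ S c R  z c z z $      expand R -> z
   8  $ S c z  z c z z $      match z
   9  $ S c    c z z $        match c
  10  $ S      z z $          expand S -> R R P
  11  $ P R R  z z $          expand R -> z
  12  $ P R z  z z $          match z
  13  $ P R    z $            expand R -> z
  14  $ P z    z $            match z
  15  $ P      $              expand P -> ε
Accept reached after 15 steps.

15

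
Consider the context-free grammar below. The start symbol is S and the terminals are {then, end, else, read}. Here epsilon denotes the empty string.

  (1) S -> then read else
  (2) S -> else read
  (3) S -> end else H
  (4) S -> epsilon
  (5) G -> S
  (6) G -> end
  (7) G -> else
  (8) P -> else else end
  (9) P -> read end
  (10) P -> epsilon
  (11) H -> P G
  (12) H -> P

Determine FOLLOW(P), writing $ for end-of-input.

FIRST(S): from S->then read else we get {then}; from S->else read we get {else}; from S->end else H we get {end}; from S->epsilon we get {epsilon}. So FIRST(S) = {epsilon, else, end, then}.
FIRST(P): from P->else else end we get {else}; from P->read end we get {read}; from P->epsilon we get {epsilon}. So FIRST(P) = {epsilon, else, read}.
FIRST(G): from G->S we get {epsilon, else, end, then}; from G->end we get {end}; from G->else we get {else}. So FIRST(G) = {epsilon, else, end, then}.
FIRST(H): from H->P G we get {epsilon, else, end, read, then}; from H->P we get {epsilon, else, read}. So FIRST(H) = {epsilon, else, end, read, then}.
FOLLOW(S) includes $ since S is the start symbol.
FOLLOW(S): in G->S, the suffix after S is empty, so FOLLOW(S) ⊇ FOLLOW(G) = {$}. Thus FOLLOW(S) = {$}.
FOLLOW(H): in S->end else H, the suffix after H is empty, so FOLLOW(H) ⊇ FOLLOW(S) = {$}. Thus FOLLOW(H) = {$}.
FOLLOW(G): in H->P G, the suffix after G is empty, so FOLLOW(G) ⊇ FOLLOW(H) = {$}. Thus FOLLOW(G) = {$}.
FOLLOW(P): in H->P G, P is followed by G with FIRST {epsilon, else, end, then}; in H->P G, the suffix after P is nullable, so FOLLOW(P) ⊇ FOLLOW(H) = {$}; in H->P, the suffix after P is empty, so FOLLOW(P) ⊇ FOLLOW(H) = {$}. Thus FOLLOW(P) = {$, else, end, then}.

{$, else, end, then}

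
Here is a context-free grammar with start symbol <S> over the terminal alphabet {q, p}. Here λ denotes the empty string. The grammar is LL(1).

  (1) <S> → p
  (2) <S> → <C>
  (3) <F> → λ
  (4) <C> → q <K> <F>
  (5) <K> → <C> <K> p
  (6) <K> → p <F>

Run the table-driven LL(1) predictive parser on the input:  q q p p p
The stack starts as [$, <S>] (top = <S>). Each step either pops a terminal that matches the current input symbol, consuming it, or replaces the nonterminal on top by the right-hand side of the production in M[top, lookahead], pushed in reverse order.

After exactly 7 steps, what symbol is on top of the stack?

p

     Stack                  Input        Action
  1  $ <S>                  q q p p p $  expand <S> → <C>
  2  $ <C>                  q q p p p $  expand <C> → q <K> <F>
  3  $ <F> <K> q            q q p p p $  match q
  4  $ <F> <K>              q p p p $    expand <K> → <C> <K> p
  5  $ <F> p <K> <C>        q p p p $    expand <C> → q <K> <F>
  6  $ <F> p <K> <F> <K> q  q p p p $    match q
  7  $ <F> p <K> <F> <K>    p p p $      expand <K> → p <F>
Stack after step 7: $ <F> p <K> <F> <F> p (top = p).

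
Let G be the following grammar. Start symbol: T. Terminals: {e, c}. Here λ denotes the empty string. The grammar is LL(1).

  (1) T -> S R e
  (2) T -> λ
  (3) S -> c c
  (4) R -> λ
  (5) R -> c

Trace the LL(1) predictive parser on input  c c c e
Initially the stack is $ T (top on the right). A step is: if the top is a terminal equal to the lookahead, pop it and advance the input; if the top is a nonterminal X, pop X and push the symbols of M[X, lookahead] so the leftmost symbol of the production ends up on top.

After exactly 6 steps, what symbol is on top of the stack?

e

     Stack      Input      Action
  1  $ T        c c c e $  expand T -> S R e
  2  $ e R S    c c c e $  expand S -> c c
  3  $ e R c c  c c c e $  match c
  4  $ e R c    c c e $    match c
  5  $ e R      c e $      expand R -> c
  6  $ e c      c e $      match c
Stack after step 6: $ e (top = e).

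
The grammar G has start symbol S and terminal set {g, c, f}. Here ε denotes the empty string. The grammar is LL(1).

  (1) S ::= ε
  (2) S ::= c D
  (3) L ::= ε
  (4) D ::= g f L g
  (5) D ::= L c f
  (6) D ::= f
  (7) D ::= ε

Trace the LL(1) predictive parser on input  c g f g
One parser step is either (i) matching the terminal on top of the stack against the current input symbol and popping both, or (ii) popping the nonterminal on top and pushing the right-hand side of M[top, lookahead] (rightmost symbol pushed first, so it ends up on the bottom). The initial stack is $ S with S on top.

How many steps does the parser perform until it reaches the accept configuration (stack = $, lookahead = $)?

     Stack      Input      Action
  1  $ S        c g f g $  expand S ::= c D
  2  $ D c      c g f g $  match c
  3  $ D        g f g $    expand D ::= g f L g
  4  $ g L f g  g f g $    match g
  5  $ g L f    f g $      match f
  6  $ g L      g $        expand L ::= ε
  7  $ g        g $        match g
Accept reached after 7 steps.

7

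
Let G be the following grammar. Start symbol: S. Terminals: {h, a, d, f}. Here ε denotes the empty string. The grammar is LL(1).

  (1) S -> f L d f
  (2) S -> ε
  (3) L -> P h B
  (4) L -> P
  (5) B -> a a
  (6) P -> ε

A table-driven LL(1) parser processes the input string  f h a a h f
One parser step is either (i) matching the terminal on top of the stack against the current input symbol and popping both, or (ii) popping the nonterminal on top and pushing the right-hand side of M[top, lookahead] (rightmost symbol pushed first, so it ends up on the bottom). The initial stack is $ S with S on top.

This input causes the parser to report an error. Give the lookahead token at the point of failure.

h

     Stack        Input          Action
  1  $ S          f h a a h f $  expand S -> f L d f
  2  $ f d L f    f h a a h f $  match f
  3  $ f d L      h a a h f $    expand L -> P h B
  4  $ f d B h P  h a a h f $    expand P -> ε
  5  $ f d B h    h a a h f $    match h
  6  $ f d B      a a h f $      expand B -> a a
  7  $ f d a a    a a h f $      match a
  8  $ f d a      a h f $        match a
  9  $ f d        h f $          error: top is terminal d but lookahead is h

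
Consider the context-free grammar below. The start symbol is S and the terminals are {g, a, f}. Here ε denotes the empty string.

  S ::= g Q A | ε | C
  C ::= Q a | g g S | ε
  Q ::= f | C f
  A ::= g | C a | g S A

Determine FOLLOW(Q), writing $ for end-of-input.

{a, f, g}

FIRST(S) = {ε, f, g}  (via C)
FIRST(C) = {ε, f, g}  (via Q a)
FIRST(Q) = {f, g}  (via C f)
FIRST(A) = {a, f, g}  (via C a)
FOLLOW(S) includes $ since S is the start symbol.
FOLLOW(Q): in S::=g Q A, Q is followed by A with FIRST {a, f, g}; in C::=Q a, Q is followed by a with FIRST {a}. Thus FOLLOW(Q) = {a, f, g}.
FOLLOW(S): in C::=g g S, the suffix after S is empty, so FOLLOW(S) ⊇ FOLLOW(C) = {$, a, f, g}; in A::=g S A, S is followed by A with FIRST {a, f, g}. Thus FOLLOW(S) = {$, a, f, g}.
FOLLOW(C): in S::=C, the suffix after C is empty, so FOLLOW(C) ⊇ FOLLOW(S) = {$, a, f, g}; in Q::=C f, C is followed by f with FIRST {f}; in A::=C a, C is followed by a with FIRST {a}. Thus FOLLOW(C) = {$, a, f, g}.
FOLLOW(A): in S::=g Q A, the suffix after A is empty, so FOLLOW(A) ⊇ FOLLOW(S) = {$, a, f, g}; in A::=g S A, the suffix after A is empty (adds nothing new). Thus FOLLOW(A) = {$, a, f, g}.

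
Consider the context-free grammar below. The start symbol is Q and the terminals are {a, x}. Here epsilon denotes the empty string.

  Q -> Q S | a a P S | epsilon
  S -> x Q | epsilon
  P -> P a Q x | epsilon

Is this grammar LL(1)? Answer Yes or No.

No

FIRST(Q) = {epsilon, a, x}
FIRST(S) = {epsilon, x}
FIRST(P) = {epsilon, a}
FOLLOW(Q) = {$, x}
FOLLOW(S) = {$, x}
FOLLOW(P) = {$, a, x}
Cell M[P, a] receives both P -> P a Q x and P -> epsilon — the grammar is not LL(1).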